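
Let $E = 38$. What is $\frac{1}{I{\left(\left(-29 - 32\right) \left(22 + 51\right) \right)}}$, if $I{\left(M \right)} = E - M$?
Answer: $\frac{1}{4491} \approx 0.00022267$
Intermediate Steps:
$I{\left(M \right)} = 38 - M$
$\frac{1}{I{\left(\left(-29 - 32\right) \left(22 + 51\right) \right)}} = \frac{1}{38 - \left(-29 - 32\right) \left(22 + 51\right)} = \frac{1}{38 - \left(-61\right) 73} = \frac{1}{38 - -4453} = \frac{1}{38 + 4453} = \frac{1}{4491}$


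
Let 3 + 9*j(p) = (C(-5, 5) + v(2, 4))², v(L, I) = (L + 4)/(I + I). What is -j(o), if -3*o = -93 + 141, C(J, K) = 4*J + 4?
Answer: -3673/144 ≈ -25.507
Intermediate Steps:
C(J, K) = 4 + 4*J
v(L, I) = (4 + L)/(2*I) (v(L, I) = (4 + L)/((2*I)) = (4 + L)*(1/(2*I)) = (4 + L)/(2*I))
o = -16 (o = -(-93 + 141)/3 = -⅓*48 = -16)
j(p) = 3673/144 (j(p) = -⅓ + ((4 + 4*(-5)) + (½)*(4 + 2)/4)²/9 = -⅓ + ((4 - 20) + (½)*(¼)*6)²/9 = -⅓ + (-16 + ¾)²/9 = -⅓ + (-61/4)²/9 = -⅓ + (⅑)*(3721/16) = -⅓ + 3721/144 = 3673/144)
-j(o) = -1*3673/144 = -3673/144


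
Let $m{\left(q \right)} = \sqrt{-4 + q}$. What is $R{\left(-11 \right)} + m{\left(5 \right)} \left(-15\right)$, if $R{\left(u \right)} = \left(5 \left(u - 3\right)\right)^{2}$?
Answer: $4885$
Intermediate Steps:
$R{\left(u \right)} = \left(-15 + 5 u\right)^{2}$ ($R{\left(u \right)} = \left(5 \left(-3 + u\right)\right)^{2} = \left(-15 + 5 u\right)^{2}$)
$R{\left(-11 \right)} + m{\left(5 \right)} \left(-15\right) = 25 \left(-3 - 11\right)^{2} + \sqrt{-4 + 5} \left(-15\right) = 25 \left(-14\right)^{2} + \sqrt{1} \left(-15\right) = 25 \cdot 196 + 1 \left(-15\right) = 4900 - 15 = 4885$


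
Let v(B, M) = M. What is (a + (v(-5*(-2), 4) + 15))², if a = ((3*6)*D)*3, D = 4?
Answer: 55225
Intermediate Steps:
a = 216 (a = ((3*6)*4)*3 = (18*4)*3 = 72*3 = 216)
(a + (v(-5*(-2), 4) + 15))² = (216 + (4 + 15))² = (216 + 19)² = 235² = 55225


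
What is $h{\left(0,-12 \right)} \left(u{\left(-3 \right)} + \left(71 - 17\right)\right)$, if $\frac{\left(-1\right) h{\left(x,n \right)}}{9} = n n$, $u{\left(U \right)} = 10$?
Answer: $-82944$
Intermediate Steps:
$h{\left(x,n \right)} = - 9 n^{2}$ ($h{\left(x,n \right)} = - 9 n n = - 9 n^{2}$)
$h{\left(0,-12 \right)} \left(u{\left(-3 \right)} + \left(71 - 17\right)\right) = - 9 \left(-12\right)^{2} \left(10 + \left(71 - 17\right)\right) = \left(-9\right) 144 \left(10 + 54\right) = \left(-1296\right) 64 = -82944$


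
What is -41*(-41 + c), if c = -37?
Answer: 3198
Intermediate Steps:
-41*(-41 + c) = -41*(-41 - 37) = -41*(-78) = 3198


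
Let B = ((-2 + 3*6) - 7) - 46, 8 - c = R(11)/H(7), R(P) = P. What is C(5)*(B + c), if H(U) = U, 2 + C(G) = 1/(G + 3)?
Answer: 1605/28 ≈ 57.321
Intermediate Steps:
C(G) = -2 + 1/(3 + G) (C(G) = -2 + 1/(G + 3) = -2 + 1/(3 + G))
c = 45/7 (c = 8 - 11/7 = 45/7 ≈ 6.4286)
B = -37 (B = ((-2 + 18) - 7) - 46 = (16 - 7) - 46 = 9 - 46 = -37)
C(5)*(B + c) = ((-5 - 2*5)/(3 + 5))*(-37 + 45/7) = ((-5 - 10)/8)*(-214/7) = ((⅛)*(-15))*(-214/7) = -15/8*(-214/7) = 1605/28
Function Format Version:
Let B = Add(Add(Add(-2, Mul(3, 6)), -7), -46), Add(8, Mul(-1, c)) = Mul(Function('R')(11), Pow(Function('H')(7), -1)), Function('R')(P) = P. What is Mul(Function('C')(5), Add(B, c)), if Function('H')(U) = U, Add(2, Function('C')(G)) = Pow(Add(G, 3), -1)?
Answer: Rational(1605, 28) ≈ 57.321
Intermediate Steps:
Function('C')(G) = Add(-2, Pow(Add(3, G), -1)) (Function('C')(G) = Add(-2, Pow(Add(G, 3), -1)) = Add(-2, Pow(Add(3, G), -1)))
c = Rational(45, 7) (c = Add(8, Mul(-1, Mul(11, Pow(7, -1)))) = Add(8, Mul(-1, Mul(11, Rational(1, 7)))) = Add(8, Mul(-1, Rational(11, 7))) = Add(8, Rational(-11, 7)) = Rational(45, 7) ≈ 6.4286)
B = -37 (B = Add(Add(Add(-2, 18), -7), -46) = Add(Add(16, -7), -46) = Add(9, -46) = -37)
Mul(Function('C')(5), Add(B, c)) = Mul(Mul(Pow(Add(3, 5), -1), Add(-5, Mul(-2, 5))), Add(-37, Rational(45, 7))) = Mul(Mul(Pow(8, -1), Add(-5, -10)), Rational(-214, 7)) = Mul(Mul(Rational(1, 8), -15), Rational(-214, 7)) = Mul(Rational(-15, 8), Rational(-214, 7)) = Rational(1605, 28)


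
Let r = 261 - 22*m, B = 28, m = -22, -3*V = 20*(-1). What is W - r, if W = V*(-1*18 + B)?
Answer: -2035/3 ≈ -678.33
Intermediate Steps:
V = 20/3 (V = -20*(-1)/3 = -1/3*(-20) = 20/3 ≈ 6.6667)
W = 200/3 (W = 20*(-1*18 + 28)/3 = 20*(-18 + 28)/3 = (20/3)*10 = 200/3 ≈ 66.667)
r = 745 (r = 261 - 22*(-22) = 261 + 484 = 745)
W - r = 200/3 - 1*745 = 200/3 - 745 = -2035/3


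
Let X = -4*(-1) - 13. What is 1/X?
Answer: -⅑ ≈ -0.11111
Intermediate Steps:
X = -9 (X = 4 - 13 = -9)
1/X = 1/(-9) = -⅑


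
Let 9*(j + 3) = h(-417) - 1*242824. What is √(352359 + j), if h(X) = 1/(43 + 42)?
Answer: √21157545585/255 ≈ 570.42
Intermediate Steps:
h(X) = 1/85
j = -6880778/255 (j = -3 + (1/85 - 1*242824)/9 = -3 + (1/85 - 242824)/9 = -3 + (⅑)*(-20640039/85) = -3 - 6880013/255 = -6880778/255 ≈ -26983.)
√(352359 + j) = √(352359 - 6880778/255) = √(82970767/255) = √21157545585/255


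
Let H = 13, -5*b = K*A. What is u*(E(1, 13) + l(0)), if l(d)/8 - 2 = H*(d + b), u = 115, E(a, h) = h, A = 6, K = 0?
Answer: 3335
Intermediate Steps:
b = 0 (b = -0*6 = -⅕*0 = 0)
l(d) = 16 + 104*d (l(d) = 16 + 8*(13*(d + 0)) = 16 + 8*(13*d) = 16 + 104*d)
u*(E(1, 13) + l(0)) = 115*(13 + (16 + 104*0)) = 115*(13 + (16 + 0)) = 115*(13 + 16) = 115*29 = 3335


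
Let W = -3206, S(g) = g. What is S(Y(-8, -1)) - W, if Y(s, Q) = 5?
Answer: 3211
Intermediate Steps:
S(Y(-8, -1)) - W = 5 - 1*(-3206) = 5 + 3206 = 3211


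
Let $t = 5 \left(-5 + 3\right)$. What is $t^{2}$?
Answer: $100$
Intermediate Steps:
$t = -10$ ($t = 5 \left(-2\right) = -10$)
$t^{2} = \left(-10\right)^{2} = 100$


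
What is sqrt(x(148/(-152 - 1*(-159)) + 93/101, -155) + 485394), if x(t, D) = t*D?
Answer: sqrt(240914289091)/707 ≈ 694.24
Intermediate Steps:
x(t, D) = D*t
sqrt(x(148/(-152 - 1*(-159)) + 93/101, -155) + 485394) = sqrt(-155*(148/(-152 - 1*(-159)) + 93/101) + 485394) = sqrt(-155*(148/(-152 + 159) + 93*(1/101)) + 485394) = sqrt(-155*(148/7 + 93/101) + 485394) = sqrt(-155*15599/707 + 485394) = sqrt(-2417845/707 + 485394) = sqrt(340755713/707) = sqrt(240914289091)/707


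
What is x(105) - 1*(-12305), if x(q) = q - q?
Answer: 12305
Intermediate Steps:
x(q) = 0
x(105) - 1*(-12305) = 0 - 1*(-12305) = 0 + 12305 = 12305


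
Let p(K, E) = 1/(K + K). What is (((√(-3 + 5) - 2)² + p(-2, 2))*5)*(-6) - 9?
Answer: -363/2 + 120*√2 ≈ -11.794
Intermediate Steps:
p(K, E) = 1/(2*K)
(((√(-3 + 5) - 2)² + p(-2, 2))*5)*(-6) - 9 = (((√(-3 + 5) - 2)² + (½)/(-2))*5)*(-6) - 9 = (((√2 - 2)² + (½)*(-½))*5)*(-6) - 9 = (((-2 + √2)² - ¼)*5)*(-6) - 9 = ((-¼ + (-2 + √2)²)*5)*(-6) - 9 = (-5/4 + 5*(-2 + √2)²)*(-6) - 9 = (15/2 - 30*(-2 + √2)²) - 9 = -3/2 - 30*(-2 + √2)²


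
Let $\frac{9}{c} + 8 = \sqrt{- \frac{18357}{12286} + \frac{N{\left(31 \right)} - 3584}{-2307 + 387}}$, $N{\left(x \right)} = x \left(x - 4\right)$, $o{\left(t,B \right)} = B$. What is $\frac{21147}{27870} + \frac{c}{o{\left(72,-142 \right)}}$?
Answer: $\frac{64730192 \sqrt{92145} - 500479 i \sqrt{1495798}}{659590 \left(128 \sqrt{92145} - i \sqrt{1495798}\right)} \approx 0.76669 + 0.00024913 i$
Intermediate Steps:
$N{\left(x \right)} = x \left(-4 + x\right)$
$c = \frac{9}{-8 + \frac{i \sqrt{137830306710}}{1474320}}$ ($c = \frac{9}{-8 + \sqrt{- \frac{18357}{12286} + \frac{31 \left(-4 + 31\right) - 3584}{-2307 + 387}}} = \frac{9}{-8 + \sqrt{\left(-18357\right) \frac{1}{12286} + \frac{31 \cdot 27 - 3584}{-1920}}} = \frac{9}{-8 + \sqrt{- \frac{18357}{12286} + \left(837 - 3584\right) \left(- \frac{1}{1920}\right)}} = \frac{9}{-8 + \sqrt{- \frac{18357}{12286} - - \frac{2747}{1920}}} = \frac{9}{-8 + \sqrt{- \frac{18357}{12286} + \frac{2747}{1920}}} = \frac{9}{-8 + \sqrt{- \frac{747899}{11794560}}} = \frac{9}{-8 + \frac{i \sqrt{137830306710}}{1474320}} \approx -1.1239 - 0.035376 i$)
$\frac{21147}{27870} + \frac{c}{o{\left(72,-142 \right)}} = \frac{21147}{27870} + \frac{\left(-144\right) \sqrt{92145} \frac{1}{128 \sqrt{92145} - i \sqrt{1495798}}}{-142} = 21147 \cdot \frac{1}{27870} + - \frac{144 \sqrt{92145}}{128 \sqrt{92145} - i \sqrt{1495798}} \left(- \frac{1}{142}\right) = \frac{7049}{9290} + \frac{72 \sqrt{92145}}{71 \left(128 \sqrt{92145} - i \sqrt{1495798}\right)}$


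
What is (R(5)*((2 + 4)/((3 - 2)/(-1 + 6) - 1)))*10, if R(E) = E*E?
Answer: -1875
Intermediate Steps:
R(E) = E**2
(R(5)*((2 + 4)/((3 - 2)/(-1 + 6) - 1)))*10 = (5**2*((2 + 4)/((3 - 2)/(-1 + 6) - 1)))*10 = (25*(6/(1/5 - 1)))*10 = (25*(6/(-4/5)))*10 = (25*(6*(-5/4)))*10 = (25*(-15/2))*10 = -375/2*10 = -1875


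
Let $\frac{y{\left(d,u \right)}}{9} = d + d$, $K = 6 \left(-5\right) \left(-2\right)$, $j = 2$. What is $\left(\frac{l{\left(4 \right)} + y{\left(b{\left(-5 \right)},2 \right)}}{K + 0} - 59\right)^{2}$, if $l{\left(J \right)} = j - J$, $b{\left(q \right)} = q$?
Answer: $\frac{824464}{225} \approx 3664.3$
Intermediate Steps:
$l{\left(J \right)} = 2 - J$
$K = 60$ ($K = \left(-30\right) \left(-2\right) = 60$)
$y{\left(d,u \right)} = 18 d$ ($y{\left(d,u \right)} = 9 \left(d + d\right) = 9 \cdot 2 d = 18 d$)
$\left(\frac{l{\left(4 \right)} + y{\left(b{\left(-5 \right)},2 \right)}}{K + 0} - 59\right)^{2} = \left(\frac{\left(2 - 4\right) + 18 \left(-5\right)}{60 + 0} - 59\right)^{2} = \left(\frac{\left(2 - 4\right) - 90}{60} - 59\right)^{2} = \left(\left(-2 - 90\right) \frac{1}{60} - 59\right)^{2} = \left(\left(-92\right) \frac{1}{60} - 59\right)^{2} = \left(- \frac{23}{15} - 59\right)^{2} = \left(- \frac{908}{15}\right)^{2} = \frac{824464}{225}$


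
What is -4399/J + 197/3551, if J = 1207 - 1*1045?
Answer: -15588935/575262 ≈ -27.099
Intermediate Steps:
J = 162 (J = 1207 - 1045 = 162)
-4399/J + 197/3551 = -4399/162 + 197/3551 = -15588935/575262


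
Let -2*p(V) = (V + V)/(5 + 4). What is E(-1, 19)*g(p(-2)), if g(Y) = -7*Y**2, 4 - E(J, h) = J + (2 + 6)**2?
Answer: 1652/81 ≈ 20.395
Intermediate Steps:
E(J, h) = -60 - J (E(J, h) = 4 - (J + (2 + 6)**2) = 4 - (J + 8**2) = 4 - (J + 64) = 4 - (64 + J) = 4 + (-64 - J) = -60 - J)
p(V) = -V/9 (p(V) = -(V + V)/(2*(5 + 4)) = -2*V/(2*9) = -V/9)
E(-1, 19)*g(p(-2)) = (-60 - 1*(-1))*(-7*(-1/9*(-2))**2) = (-60 + 1)*(-7*(2/9)**2) = -(-413)*4/81 = -59*(-28/81) = 1652/81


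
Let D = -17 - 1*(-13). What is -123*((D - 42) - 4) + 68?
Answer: 6218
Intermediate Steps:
D = -4 (D = -17 + 13 = -4)
-123*((D - 42) - 4) + 68 = -123*((-4 - 42) - 4) + 68 = -123*(-46 - 4) + 68 = -123*(-50) + 68 = 6150 + 68 = 6218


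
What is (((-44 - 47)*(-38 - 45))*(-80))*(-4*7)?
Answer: 16918720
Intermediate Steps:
(((-44 - 47)*(-38 - 45))*(-80))*(-4*7) = (-91*(-83)*(-80))*(-28) = (7553*(-80))*(-28) = -604240*(-28) = 16918720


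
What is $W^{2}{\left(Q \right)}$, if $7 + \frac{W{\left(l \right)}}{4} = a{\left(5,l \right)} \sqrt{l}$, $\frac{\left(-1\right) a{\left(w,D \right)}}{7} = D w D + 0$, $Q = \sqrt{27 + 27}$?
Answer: $784 \left(1 + 270 \sqrt[4]{2} \cdot 3^{\frac{3}{4}}\right)^{2} \approx 4.2114 \cdot 10^{8}$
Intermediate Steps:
$Q = 3 \sqrt{6}$ ($Q = \sqrt{54} = 3 \sqrt{6} \approx 7.3485$)
$a{\left(w,D \right)} = - 7 w D^{2}$ ($a{\left(w,D \right)} = - 7 \left(D w D + 0\right) = - 7 \left(w D^{2} + 0\right) = - 7 w D^{2}$)
$W{\left(l \right)} = -28 - 140 l^{\frac{5}{2}}$ ($W{\left(l \right)} = -28 + 4 \left(-7\right) 5 l^{2} \sqrt{l} = -28 + 4 - 35 l^{2} \sqrt{l} = -28 + 4 \left(- 35 l^{\frac{5}{2}}\right) = -28 - 140 l^{\frac{5}{2}}$)
$W^{2}{\left(Q \right)} = \left(-28 - 140 \left(3 \sqrt{6}\right)^{\frac{5}{2}}\right)^{2} = \left(-28 - 140 \cdot 54 \sqrt[4]{2} \cdot 3^{\frac{3}{4}}\right)^{2} = \left(-28 - 7560 \sqrt[4]{2} \cdot 3^{\frac{3}{4}}\right)^{2}$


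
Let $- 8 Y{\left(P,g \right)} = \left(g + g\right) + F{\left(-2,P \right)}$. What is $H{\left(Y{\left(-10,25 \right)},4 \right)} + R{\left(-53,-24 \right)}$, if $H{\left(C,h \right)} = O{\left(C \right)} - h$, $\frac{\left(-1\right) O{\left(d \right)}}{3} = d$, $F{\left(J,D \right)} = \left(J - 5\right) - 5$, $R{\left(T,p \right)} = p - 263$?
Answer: $- \frac{1107}{4} \approx -276.75$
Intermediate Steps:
$R{\left(T,p \right)} = -263 + p$
$F{\left(J,D \right)} = -10 + J$ ($F{\left(J,D \right)} = \left(-5 + J\right) - 5 = -10 + J$)
$O{\left(d \right)} = - 3 d$
$Y{\left(P,g \right)} = \frac{3}{2} - \frac{g}{4}$ ($Y{\left(P,g \right)} = - \frac{\left(g + g\right) - 12}{8} = - \frac{2 g - 12}{8} = - \frac{-12 + 2 g}{8} = \frac{3}{2} - \frac{g}{4}$)
$H{\left(C,h \right)} = - h - 3 C$ ($H{\left(C,h \right)} = - 3 C - h = - h - 3 C$)
$H{\left(Y{\left(-10,25 \right)},4 \right)} + R{\left(-53,-24 \right)} = \left(\left(-1\right) 4 - 3 \left(\frac{3}{2} - \frac{25}{4}\right)\right) - 287 = \left(-4 - 3 \left(\frac{3}{2} - \frac{25}{4}\right)\right) - 287 = \left(-4 - - \frac{57}{4}\right) - 287 = \left(-4 + \frac{57}{4}\right) - 287 = \frac{41}{4} - 287 = - \frac{1107}{4}$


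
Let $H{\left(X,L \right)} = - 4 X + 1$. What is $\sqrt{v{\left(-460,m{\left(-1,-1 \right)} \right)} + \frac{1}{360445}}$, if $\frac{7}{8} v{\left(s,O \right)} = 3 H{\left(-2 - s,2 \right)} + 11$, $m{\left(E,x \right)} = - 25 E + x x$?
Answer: $\frac{i \sqrt{39884584211228995}}{2523115} \approx 79.153 i$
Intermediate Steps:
$H{\left(X,L \right)} = 1 - 4 X$
$m{\left(E,x \right)} = x^{2} - 25 E$ ($m{\left(E,x \right)} = - 25 E + x^{2} = x^{2} - 25 E$)
$v{\left(s,O \right)} = \frac{304}{7} + \frac{96 s}{7}$ ($v{\left(s,O \right)} = \frac{8 \left(3 \left(1 - 4 \left(-2 - s\right)\right) + 11\right)}{7} = \frac{8 \left(3 \left(1 + \left(8 + 4 s\right)\right) + 11\right)}{7} = \frac{8 \left(3 \left(9 + 4 s\right) + 11\right)}{7} = \frac{8 \left(\left(27 + 12 s\right) + 11\right)}{7} = \frac{8 \left(38 + 12 s\right)}{7} = \frac{304}{7} + \frac{96 s}{7}$)
$\sqrt{v{\left(-460,m{\left(-1,-1 \right)} \right)} + \frac{1}{360445}} = \sqrt{\left(\frac{304}{7} + \frac{96}{7} \left(-460\right)\right) + \frac{1}{360445}} = \sqrt{\left(\frac{304}{7} - \frac{44160}{7}\right) + \frac{1}{360445}} = \sqrt{- \frac{43856}{7} + \frac{1}{360445}} = \sqrt{- \frac{15807675913}{2523115}} = \frac{i \sqrt{39884584211228995}}{2523115}$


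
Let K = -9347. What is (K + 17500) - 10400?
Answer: -2247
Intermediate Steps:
(K + 17500) - 10400 = (-9347 + 17500) - 10400 = 8153 - 10400 = -2247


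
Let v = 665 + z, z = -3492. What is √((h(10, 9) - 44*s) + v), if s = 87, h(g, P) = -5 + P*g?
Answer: 3*I*√730 ≈ 81.056*I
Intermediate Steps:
v = -2827 (v = 665 - 3492 = -2827)
√((h(10, 9) - 44*s) + v) = √(((-5 + 9*10) - 44*87) - 2827) = √(((-5 + 90) - 3828) - 2827) = √((85 - 3828) - 2827) = √(-3743 - 2827) = √(-6570) = 3*I*√730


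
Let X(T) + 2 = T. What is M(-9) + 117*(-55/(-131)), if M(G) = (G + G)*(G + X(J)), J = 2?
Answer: 27657/131 ≈ 211.12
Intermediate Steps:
X(T) = -2 + T
M(G) = 2*G² (M(G) = (G + G)*(G + (-2 + 2)) = (2*G)*(G + 0) = (2*G)*G = 2*G²)
M(-9) + 117*(-55/(-131)) = 2*(-9)² + 117*(-55/(-131)) = 2*81 + 117*(-55*(-1/131)) = 162 + 117*(55/131) = 162 + 6435/131 = 27657/131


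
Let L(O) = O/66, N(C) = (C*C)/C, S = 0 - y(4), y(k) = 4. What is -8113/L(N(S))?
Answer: 267729/2 ≈ 1.3386e+5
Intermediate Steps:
S = -4 (S = 0 - 1*4 = 0 - 4 = -4)
N(C) = C (N(C) = C²/C = C)
L(O) = O/66 (L(O) = O*(1/66) = O/66)
-8113/L(N(S)) = -8113/((1/66)*(-4)) = -8113/(-2/33) = -8113*(-33/2) = 267729/2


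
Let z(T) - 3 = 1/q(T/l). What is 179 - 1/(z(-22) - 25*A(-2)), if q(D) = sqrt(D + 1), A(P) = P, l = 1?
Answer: 10558097/58990 - I*sqrt(21)/58990 ≈ 178.98 - 7.7684e-5*I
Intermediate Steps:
q(D) = sqrt(1 + D)
z(T) = 3 + 1/sqrt(1 + T) (z(T) = 3 + 1/(sqrt(1 + T/1)) = 3 + 1/(sqrt(1 + T*1)) = 3 + 1/(sqrt(1 + T)) = 3 + 1/sqrt(1 + T))
179 - 1/(z(-22) - 25*A(-2)) = 179 - 1/((3 + 1/sqrt(1 - 22)) - 25*(-2)) = 179 - 1/((3 + 1/sqrt(-21)) + 50) = 179 - 1/((3 - I*sqrt(21)/21) + 50) = 179 - 1/(53 - I*sqrt(21)/21)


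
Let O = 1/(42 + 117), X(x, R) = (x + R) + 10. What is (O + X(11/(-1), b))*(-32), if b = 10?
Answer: -45824/159 ≈ -288.20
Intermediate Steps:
X(x, R) = 10 + R + x (X(x, R) = (R + x) + 10 = 10 + R + x)
O = 1/159 ≈ 0.0062893
(O + X(11/(-1), b))*(-32) = (1/159 + (10 + 10 + 11/(-1)))*(-32) = (1/159 + (10 + 10 + 11*(-1)))*(-32) = (1/159 + (10 + 10 - 11))*(-32) = (1/159 + 9)*(-32) = (1432/159)*(-32) = -45824/159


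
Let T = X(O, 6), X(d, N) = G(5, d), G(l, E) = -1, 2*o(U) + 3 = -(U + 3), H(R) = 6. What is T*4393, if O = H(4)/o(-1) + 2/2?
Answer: -4393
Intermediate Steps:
o(U) = -3 - U/2 (o(U) = -3/2 + (-(U + 3))/2 = -3/2 + (-(3 + U))/2 = -3/2 + (-3 - U)/2 = -3/2 + (-3/2 - U/2) = -3 - U/2)
O = -7/5 (O = 6/(-3 - ½*(-1)) + 2/2 = 6/(-3 + ½) + 2*(½) = 6/(-5/2) + 1 = 6*(-⅖) + 1 = -12/5 + 1 = -7/5 ≈ -1.4000)
X(d, N) = -1
T = -1
T*4393 = -1*4393 = -4393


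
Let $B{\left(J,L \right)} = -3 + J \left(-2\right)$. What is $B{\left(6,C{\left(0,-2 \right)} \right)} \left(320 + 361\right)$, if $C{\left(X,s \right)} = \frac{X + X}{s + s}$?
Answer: $-10215$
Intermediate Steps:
$C{\left(X,s \right)} = \frac{X}{s}$ ($C{\left(X,s \right)} = \frac{2 X}{2 s} = 2 X \frac{1}{2 s} = \frac{X}{s}$)
$B{\left(J,L \right)} = -3 - 2 J$
$B{\left(6,C{\left(0,-2 \right)} \right)} \left(320 + 361\right) = \left(-3 - 12\right) \left(320 + 361\right) = \left(-3 - 12\right) 681 = \left(-15\right) 681 = -10215$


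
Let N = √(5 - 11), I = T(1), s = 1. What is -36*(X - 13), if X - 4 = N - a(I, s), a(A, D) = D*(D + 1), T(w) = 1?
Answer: 396 - 36*I*√6 ≈ 396.0 - 88.182*I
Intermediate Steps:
I = 1
N = I*√6 (N = √(-6) = I*√6 ≈ 2.4495*I)
a(A, D) = D*(1 + D)
X = 2 + I*√6 (X = 4 + (I*√6 - (1 + 1)) = 4 + (I*√6 - 2) = 4 + (-2 + I*√6) = 2 + I*√6 ≈ 2.0 + 2.4495*I)
-36*(X - 13) = -36*((2 + I*√6) - 13) = -36*(-11 + I*√6) = 396 - 36*I*√6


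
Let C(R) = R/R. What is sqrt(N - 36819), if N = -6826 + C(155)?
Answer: 2*I*sqrt(10911) ≈ 208.91*I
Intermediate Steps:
C(R) = 1
N = -6825 (N = -6826 + 1 = -6825)
sqrt(N - 36819) = sqrt(-6825 - 36819) = sqrt(-43644) = 2*I*sqrt(10911)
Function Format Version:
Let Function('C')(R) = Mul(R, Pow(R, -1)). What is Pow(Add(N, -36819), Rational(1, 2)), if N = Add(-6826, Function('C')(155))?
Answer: Mul(2, I, Pow(10911, Rational(1, 2))) ≈ Mul(208.91, I)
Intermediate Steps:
Function('C')(R) = 1
N = -6825 (N = Add(-6826, 1) = -6825)
Pow(Add(N, -36819), Rational(1, 2)) = Pow(Add(-6825, -36819), Rational(1, 2)) = Pow(-43644, Rational(1, 2)) = Mul(2, I, Pow(10911, Rational(1, 2)))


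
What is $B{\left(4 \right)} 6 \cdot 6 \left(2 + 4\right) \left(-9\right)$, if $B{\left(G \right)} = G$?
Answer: $-7776$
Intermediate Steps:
$B{\left(4 \right)} 6 \cdot 6 \left(2 + 4\right) \left(-9\right) = 4 \cdot 6 \cdot 6 \left(2 + 4\right) \left(-9\right) = 4 \cdot 36 \cdot 6 \left(-9\right) = 4 \cdot 216 \left(-9\right) = 864 \left(-9\right) = -7776$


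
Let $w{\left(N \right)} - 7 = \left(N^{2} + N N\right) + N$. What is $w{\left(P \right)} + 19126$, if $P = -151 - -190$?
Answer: $22214$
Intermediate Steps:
$P = 39$ ($P = -151 + 190 = 39$)
$w{\left(N \right)} = 7 + N + 2 N^{2}$ ($w{\left(N \right)} = 7 + \left(\left(N^{2} + N N\right) + N\right) = 7 + \left(\left(N^{2} + N^{2}\right) + N\right) = 7 + \left(2 N^{2} + N\right) = 7 + \left(N + 2 N^{2}\right) = 7 + N + 2 N^{2}$)
$w{\left(P \right)} + 19126 = \left(7 + 39 + 2 \cdot 39^{2}\right) + 19126 = \left(7 + 39 + 2 \cdot 1521\right) + 19126 = \left(7 + 39 + 3042\right) + 19126 = 3088 + 19126 = 22214$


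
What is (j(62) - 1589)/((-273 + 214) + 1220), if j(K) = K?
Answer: -509/387 ≈ -1.3152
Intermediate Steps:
(j(62) - 1589)/((-273 + 214) + 1220) = (62 - 1589)/((-273 + 214) + 1220) = -1527/(-59 + 1220) = -1527/1161 = -1527*1/1161 = -509/387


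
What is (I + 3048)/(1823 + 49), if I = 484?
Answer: 883/468 ≈ 1.8868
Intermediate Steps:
(I + 3048)/(1823 + 49) = (484 + 3048)/(1823 + 49) = 3532/1872 = 3532*(1/1872) = 883/468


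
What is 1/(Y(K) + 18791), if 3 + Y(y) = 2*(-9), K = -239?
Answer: 1/18770 ≈ 5.3276e-5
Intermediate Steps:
Y(y) = -21 (Y(y) = -3 + 2*(-9) = -3 - 18 = -21)
1/(Y(K) + 18791) = 1/(-21 + 18791) = 1/18770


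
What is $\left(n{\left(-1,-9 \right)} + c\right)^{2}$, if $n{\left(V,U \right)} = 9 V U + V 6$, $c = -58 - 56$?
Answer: $1521$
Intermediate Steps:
$c = -114$ ($c = -58 - 56 = -114$)
$n{\left(V,U \right)} = 6 V + 9 U V$ ($n{\left(V,U \right)} = 9 U V + 6 V = 6 V + 9 U V$)
$\left(n{\left(-1,-9 \right)} + c\right)^{2} = \left(3 \left(-1\right) \left(2 + 3 \left(-9\right)\right) - 114\right)^{2} = \left(3 \left(-1\right) \left(2 - 27\right) - 114\right)^{2} = \left(3 \left(-1\right) \left(-25\right) - 114\right)^{2} = \left(75 - 114\right)^{2} = \left(-39\right)^{2} = 1521$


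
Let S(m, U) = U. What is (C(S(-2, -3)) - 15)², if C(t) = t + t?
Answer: 441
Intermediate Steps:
C(t) = 2*t
(C(S(-2, -3)) - 15)² = (2*(-3) - 15)² = (-6 - 15)² = (-21)² = 441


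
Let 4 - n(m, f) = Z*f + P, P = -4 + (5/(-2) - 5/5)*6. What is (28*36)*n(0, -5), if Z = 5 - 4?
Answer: 34272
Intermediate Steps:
Z = 1
P = -25 (P = -4 + (5*(-½) - 5*⅕)*6 = -4 + (-5/2 - 1)*6 = -4 - 7/2*6 = -4 - 21 = -25)
n(m, f) = 29 - f (n(m, f) = 4 - (1*f - 25) = 4 - (f - 25) = 4 - (-25 + f) = 4 + (25 - f) = 29 - f)
(28*36)*n(0, -5) = (28*36)*(29 - 1*(-5)) = 1008*(29 + 5) = 1008*34 = 34272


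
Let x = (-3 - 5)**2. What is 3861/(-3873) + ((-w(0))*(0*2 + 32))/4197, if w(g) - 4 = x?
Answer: -8210755/5418327 ≈ -1.5154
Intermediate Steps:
x = 64 (x = (-8)**2 = 64)
w(g) = 68 (w(g) = 4 + 64 = 68)
3861/(-3873) + ((-w(0))*(0*2 + 32))/4197 = 3861/(-3873) + ((-1*68)*(0*2 + 32))/4197 = 3861*(-1/3873) - 68*(0 + 32)*(1/4197) = -1287/1291 - 68*32*(1/4197) = -1287/1291 - 2176*1/4197 = -1287/1291 - 2176/4197 = -8210755/5418327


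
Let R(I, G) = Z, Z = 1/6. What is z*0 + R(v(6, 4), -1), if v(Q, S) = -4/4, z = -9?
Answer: 1/6 ≈ 0.16667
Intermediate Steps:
Z = 1/6 ≈ 0.16667
v(Q, S) = -1 (v(Q, S) = -4*1/4 = -1)
R(I, G) = 1/6
z*0 + R(v(6, 4), -1) = -9*0 + 1/6 = 0 + 1/6 = 1/6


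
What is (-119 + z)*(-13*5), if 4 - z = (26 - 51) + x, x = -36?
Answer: 3510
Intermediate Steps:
z = 65 (z = 4 - ((26 - 51) - 36) = 4 - (-25 - 36) = 4 - 1*(-61) = 4 + 61 = 65)
(-119 + z)*(-13*5) = (-119 + 65)*(-13*5) = -54*(-65) = 3510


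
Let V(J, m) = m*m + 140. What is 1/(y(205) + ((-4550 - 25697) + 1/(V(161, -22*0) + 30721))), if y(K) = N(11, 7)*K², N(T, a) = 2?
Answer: 30861/1660414384 ≈ 1.8586e-5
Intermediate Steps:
V(J, m) = 140 + m² (V(J, m) = m² + 140 = 140 + m²)
y(K) = 2*K²
1/(y(205) + ((-4550 - 25697) + 1/(V(161, -22*0) + 30721))) = 1/(2*205² + ((-4550 - 25697) + 1/((140 + (-22*0)²) + 30721))) = 1/(2*42025 + (-30247 + 1/((140 + 0²) + 30721))) = 1/(84050 + (-30247 + 1/((140 + 0) + 30721))) = 1/(84050 + (-30247 + 1/(140 + 30721))) = 1/(84050 + (-30247 + 1/30861)) = 1/(84050 - 933452666/30861) = 1/(1660414384/30861) = 30861/1660414384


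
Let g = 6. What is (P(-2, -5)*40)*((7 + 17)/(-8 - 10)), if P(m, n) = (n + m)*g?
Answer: 2240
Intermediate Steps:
P(m, n) = 6*m + 6*n (P(m, n) = (n + m)*6 = (m + n)*6 = 6*m + 6*n)
(P(-2, -5)*40)*((7 + 17)/(-8 - 10)) = ((6*(-2) + 6*(-5))*40)*((7 + 17)/(-8 - 10)) = ((-12 - 30)*40)*(24/(-18)) = (-42*40)*(24*(-1/18)) = -1680*(-4/3) = 2240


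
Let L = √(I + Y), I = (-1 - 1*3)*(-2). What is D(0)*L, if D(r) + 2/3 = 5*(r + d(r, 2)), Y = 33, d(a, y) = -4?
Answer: -62*√41/3 ≈ -132.33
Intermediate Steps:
I = 8 (I = (-1 - 3)*(-2) = -4*(-2) = 8)
L = √41 (L = √(8 + 33) = √41 ≈ 6.4031)
D(r) = -62/3 + 5*r (D(r) = -⅔ + 5*(r - 4) = -⅔ + 5*(-4 + r) = -⅔ + (-20 + 5*r) = -62/3 + 5*r)
D(0)*L = (-62/3 + 5*0)*√41 = (-62/3 + 0)*√41 = -62*√41/3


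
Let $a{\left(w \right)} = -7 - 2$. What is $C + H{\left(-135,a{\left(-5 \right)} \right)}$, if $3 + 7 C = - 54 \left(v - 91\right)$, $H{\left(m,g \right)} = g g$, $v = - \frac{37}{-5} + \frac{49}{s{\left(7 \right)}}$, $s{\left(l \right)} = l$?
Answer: $\frac{23502}{35} \approx 671.49$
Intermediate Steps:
$a{\left(w \right)} = -9$
$v = \frac{72}{5}$ ($v = - \frac{37}{-5} + \frac{49}{7} = \left(-37\right) \left(- \frac{1}{5}\right) + 49 \cdot \frac{1}{7} = \frac{37}{5} + 7 = \frac{72}{5} \approx 14.4$)
$H{\left(m,g \right)} = g^{2}$
$C = \frac{20667}{35}$ ($C = - \frac{3}{7} + \frac{\left(-54\right) \left(\frac{72}{5} - 91\right)}{7} = - \frac{3}{7} + \frac{\left(-54\right) \left(- \frac{383}{5}\right)}{7} = - \frac{3}{7} + \frac{1}{7} \cdot \frac{20682}{5} = - \frac{3}{7} + \frac{20682}{35} = \frac{20667}{35} \approx 590.49$)
$C + H{\left(-135,a{\left(-5 \right)} \right)} = \frac{20667}{35} + \left(-9\right)^{2} = \frac{20667}{35} + 81 = \frac{23502}{35}$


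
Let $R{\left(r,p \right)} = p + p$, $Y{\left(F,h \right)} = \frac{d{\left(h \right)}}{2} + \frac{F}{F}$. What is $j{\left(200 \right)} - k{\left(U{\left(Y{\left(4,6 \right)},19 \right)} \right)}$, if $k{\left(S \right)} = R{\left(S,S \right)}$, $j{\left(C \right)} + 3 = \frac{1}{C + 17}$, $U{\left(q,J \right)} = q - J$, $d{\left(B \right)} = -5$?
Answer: $\frac{8247}{217} \approx 38.005$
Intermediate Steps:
$Y{\left(F,h \right)} = - \frac{3}{2}$ ($Y{\left(F,h \right)} = - \frac{5}{2} + \frac{F}{F} = \left(-5\right) \frac{1}{2} + 1 = - \frac{5}{2} + 1 = - \frac{3}{2}$)
$R{\left(r,p \right)} = 2 p$
$j{\left(C \right)} = -3 + \frac{1}{17 + C}$ ($j{\left(C \right)} = -3 + \frac{1}{C + 17} = -3 + \frac{1}{17 + C}$)
$k{\left(S \right)} = 2 S$
$j{\left(200 \right)} - k{\left(U{\left(Y{\left(4,6 \right)},19 \right)} \right)} = \frac{-50 - 600}{17 + 200} - 2 \left(- \frac{3}{2} - 19\right) = \frac{-50 - 600}{217} - 2 \left(- \frac{3}{2} - 19\right) = \frac{1}{217} \left(-650\right) - 2 \left(- \frac{41}{2}\right) = - \frac{650}{217} - -41 = - \frac{650}{217} + 41 = \frac{8247}{217}$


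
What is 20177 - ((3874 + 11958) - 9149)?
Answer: 13494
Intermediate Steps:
20177 - ((3874 + 11958) - 9149) = 20177 - (15832 - 9149) = 20177 - 1*6683 = 20177 - 6683 = 13494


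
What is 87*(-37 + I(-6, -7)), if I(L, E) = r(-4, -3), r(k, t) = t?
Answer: -3480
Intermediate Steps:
I(L, E) = -3
87*(-37 + I(-6, -7)) = 87*(-37 - 3) = 87*(-40) = -3480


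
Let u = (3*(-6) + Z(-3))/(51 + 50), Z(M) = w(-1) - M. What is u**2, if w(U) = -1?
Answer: 256/10201 ≈ 0.025096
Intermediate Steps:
Z(M) = -1 - M
u = -16/101 (u = (3*(-6) + (-1 - 1*(-3)))/(51 + 50) = (-18 + (-1 + 3))/101 = (-18 + 2)*(1/101) = -16*1/101 = -16/101 ≈ -0.15842)
u**2 = (-16/101)**2 = 256/10201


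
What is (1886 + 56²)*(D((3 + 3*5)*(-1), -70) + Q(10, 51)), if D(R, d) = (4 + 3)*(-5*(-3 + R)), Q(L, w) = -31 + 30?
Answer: 3686148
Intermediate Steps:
Q(L, w) = -1
D(R, d) = 105 - 35*R (D(R, d) = 7*(15 - 5*R) = 105 - 35*R)
(1886 + 56²)*(D((3 + 3*5)*(-1), -70) + Q(10, 51)) = (1886 + 56²)*((105 - 35*(3 + 3*5)*(-1)) - 1) = (1886 + 3136)*((105 - 35*(3 + 15)*(-1)) - 1) = 5022*((105 - 630*(-1)) - 1) = 5022*((105 - 35*(-18)) - 1) = 5022*((105 + 630) - 1) = 5022*(735 - 1) = 5022*734 = 3686148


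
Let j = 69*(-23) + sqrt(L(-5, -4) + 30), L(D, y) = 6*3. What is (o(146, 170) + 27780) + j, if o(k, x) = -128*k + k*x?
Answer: 32325 + 4*sqrt(3) ≈ 32332.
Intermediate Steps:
L(D, y) = 18
j = -1587 + 4*sqrt(3) (j = 69*(-23) + sqrt(18 + 30) = -1587 + sqrt(48) = -1587 + 4*sqrt(3) ≈ -1580.1)
(o(146, 170) + 27780) + j = (146*(-128 + 170) + 27780) + (-1587 + 4*sqrt(3)) = (146*42 + 27780) + (-1587 + 4*sqrt(3)) = (6132 + 27780) + (-1587 + 4*sqrt(3)) = 33912 + (-1587 + 4*sqrt(3)) = 32325 + 4*sqrt(3)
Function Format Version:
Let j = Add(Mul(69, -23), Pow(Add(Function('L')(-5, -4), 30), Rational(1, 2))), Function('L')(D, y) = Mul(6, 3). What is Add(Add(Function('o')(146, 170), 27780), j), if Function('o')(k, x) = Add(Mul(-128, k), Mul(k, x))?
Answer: Add(32325, Mul(4, Pow(3, Rational(1, 2)))) ≈ 32332.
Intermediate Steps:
Function('L')(D, y) = 18
j = Add(-1587, Mul(4, Pow(3, Rational(1, 2)))) (j = Add(Mul(69, -23), Pow(Add(18, 30), Rational(1, 2))) = Add(-1587, Pow(48, Rational(1, 2))) = Add(-1587, Mul(4, Pow(3, Rational(1, 2)))) ≈ -1580.1)
Add(Add(Function('o')(146, 170), 27780), j) = Add(Add(Mul(146, Add(-128, 170)), 27780), Add(-1587, Mul(4, Pow(3, Rational(1, 2))))) = Add(Add(Mul(146, 42), 27780), Add(-1587, Mul(4, Pow(3, Rational(1, 2))))) = Add(Add(6132, 27780), Add(-1587, Mul(4, Pow(3, Rational(1, 2))))) = Add(33912, Add(-1587, Mul(4, Pow(3, Rational(1, 2))))) = Add(32325, Mul(4, Pow(3, Rational(1, 2))))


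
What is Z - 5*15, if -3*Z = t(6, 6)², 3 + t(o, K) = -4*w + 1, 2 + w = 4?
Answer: -325/3 ≈ -108.33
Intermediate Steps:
w = 2 (w = -2 + 4 = 2)
t(o, K) = -10 (t(o, K) = -3 + (-4*2 + 1) = -3 + (-8 + 1) = -3 - 7 = -10)
Z = -100/3 (Z = -⅓*(-10)² = -⅓*100 = -100/3 ≈ -33.333)
Z - 5*15 = -100/3 - 5*15 = -100/3 - 75 = -325/3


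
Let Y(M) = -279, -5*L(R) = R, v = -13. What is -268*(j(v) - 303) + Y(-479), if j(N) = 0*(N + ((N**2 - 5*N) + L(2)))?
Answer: 80925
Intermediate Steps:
L(R) = -R/5
j(N) = 0 (j(N) = 0*(N + ((N**2 - 5*N) - 1/5*2)) = 0*(N + ((N**2 - 5*N) - 2/5)) = 0*(N + (-2/5 + N**2 - 5*N)) = 0*(-2/5 + N**2 - 4*N) = 0)
-268*(j(v) - 303) + Y(-479) = -268*(0 - 303) - 279 = -268*(-303) - 279 = 81204 - 279 = 80925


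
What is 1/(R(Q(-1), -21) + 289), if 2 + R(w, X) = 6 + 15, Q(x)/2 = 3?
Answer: 1/308 ≈ 0.0032468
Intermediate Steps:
Q(x) = 6 (Q(x) = 2*3 = 6)
R(w, X) = 19 (R(w, X) = -2 + (6 + 15) = -2 + 21 = 19)
1/(R(Q(-1), -21) + 289) = 1/(19 + 289) = 1/308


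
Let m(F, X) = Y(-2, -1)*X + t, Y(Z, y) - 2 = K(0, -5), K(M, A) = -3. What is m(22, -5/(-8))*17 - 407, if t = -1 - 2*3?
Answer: -4293/8 ≈ -536.63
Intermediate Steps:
Y(Z, y) = -1 (Y(Z, y) = 2 - 3 = -1)
t = -7 (t = -1 - 6 = -7)
m(F, X) = -7 - X (m(F, X) = -X - 7 = -7 - X)
m(22, -5/(-8))*17 - 407 = (-7 - (-5)/(-8))*17 - 407 = (-7 - (-5)*(-1)/8)*17 - 407 = (-7 - 1*5/8)*17 - 407 = (-7 - 5/8)*17 - 407 = -61/8*17 - 407 = -1037/8 - 407 = -4293/8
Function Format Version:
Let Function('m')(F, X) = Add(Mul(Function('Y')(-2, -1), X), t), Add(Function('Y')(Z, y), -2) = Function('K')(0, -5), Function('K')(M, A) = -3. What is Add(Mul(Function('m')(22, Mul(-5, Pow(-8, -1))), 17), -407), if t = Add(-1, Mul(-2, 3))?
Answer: Rational(-4293, 8) ≈ -536.63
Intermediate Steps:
Function('Y')(Z, y) = -1 (Function('Y')(Z, y) = Add(2, -3) = -1)
t = -7 (t = Add(-1, -6) = -7)
Function('m')(F, X) = Add(-7, Mul(-1, X)) (Function('m')(F, X) = Add(Mul(-1, X), -7) = Add(-7, Mul(-1, X)))
Add(Mul(Function('m')(22, Mul(-5, Pow(-8, -1))), 17), -407) = Add(Mul(Add(-7, Mul(-1, Mul(-5, Pow(-8, -1)))), 17), -407) = Add(Mul(Add(-7, Mul(-1, Mul(-5, Rational(-1, 8)))), 17), -407) = Add(Mul(Add(-7, Mul(-1, Rational(5, 8))), 17), -407) = Add(Mul(Add(-7, Rational(-5, 8)), 17), -407) = Add(Mul(Rational(-61, 8), 17), -407) = Add(Rational(-1037, 8), -407) = Rational(-4293, 8)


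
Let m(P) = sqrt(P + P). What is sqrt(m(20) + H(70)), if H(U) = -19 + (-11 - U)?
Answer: sqrt(-100 + 2*sqrt(10)) ≈ 9.6786*I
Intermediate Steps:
H(U) = -30 - U
m(P) = sqrt(2)*sqrt(P) (m(P) = sqrt(2*P) = sqrt(2)*sqrt(P))
sqrt(m(20) + H(70)) = sqrt(sqrt(2)*sqrt(20) + (-30 - 1*70)) = sqrt(sqrt(2)*(2*sqrt(5)) + (-30 - 70)) = sqrt(2*sqrt(10) - 100) = sqrt(-100 + 2*sqrt(10))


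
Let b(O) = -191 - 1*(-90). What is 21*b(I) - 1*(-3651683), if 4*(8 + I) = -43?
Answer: 3649562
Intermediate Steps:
I = -75/4 (I = -8 + (1/4)*(-43) = -8 - 43/4 = -75/4 ≈ -18.750)
b(O) = -101 (b(O) = -191 + 90 = -101)
21*b(I) - 1*(-3651683) = 21*(-101) - 1*(-3651683) = -2121 + 3651683 = 3649562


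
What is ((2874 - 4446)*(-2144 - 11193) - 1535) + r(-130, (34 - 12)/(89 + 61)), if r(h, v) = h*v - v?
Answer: 1572315734/75 ≈ 2.0964e+7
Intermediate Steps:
r(h, v) = -v + h*v
((2874 - 4446)*(-2144 - 11193) - 1535) + r(-130, (34 - 12)/(89 + 61)) = ((2874 - 4446)*(-2144 - 11193) - 1535) + ((34 - 12)/(89 + 61))*(-1 - 130) = (-1572*(-13337) - 1535) + (22/150)*(-131) = (20965764 - 1535) + (22*(1/150))*(-131) = 20964229 + (11/75)*(-131) = 20964229 - 1441/75 = 1572315734/75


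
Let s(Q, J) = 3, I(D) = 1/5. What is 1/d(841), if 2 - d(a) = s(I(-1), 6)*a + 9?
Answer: -1/2530 ≈ -0.00039526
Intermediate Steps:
I(D) = 1/5
d(a) = -7 - 3*a (d(a) = 2 - (3*a + 9) = 2 - (9 + 3*a) = 2 + (-9 - 3*a) = -7 - 3*a)
1/d(841) = 1/(-7 - 3*841) = 1/(-7 - 2523) = 1/(-2530) = -1/2530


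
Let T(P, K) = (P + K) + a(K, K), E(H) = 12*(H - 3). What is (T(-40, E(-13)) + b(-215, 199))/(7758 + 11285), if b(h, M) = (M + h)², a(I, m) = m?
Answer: -168/19043 ≈ -0.0088221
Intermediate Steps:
E(H) = -36 + 12*H (E(H) = 12*(-3 + H) = -36 + 12*H)
T(P, K) = P + 2*K (T(P, K) = (P + K) + K = (K + P) + K = P + 2*K)
(T(-40, E(-13)) + b(-215, 199))/(7758 + 11285) = ((-40 + 2*(-36 + 12*(-13))) + (199 - 215)²)/(7758 + 11285) = ((-40 + 2*(-36 - 156)) + (-16)²)/19043 = ((-40 + 2*(-192)) + 256)*(1/19043) = ((-40 - 384) + 256)*(1/19043) = (-424 + 256)*(1/19043) = -168*1/19043 = -168/19043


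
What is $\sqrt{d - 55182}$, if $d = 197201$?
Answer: $\sqrt{142019} \approx 376.85$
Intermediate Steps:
$\sqrt{d - 55182} = \sqrt{197201 - 55182} = \sqrt{142019}$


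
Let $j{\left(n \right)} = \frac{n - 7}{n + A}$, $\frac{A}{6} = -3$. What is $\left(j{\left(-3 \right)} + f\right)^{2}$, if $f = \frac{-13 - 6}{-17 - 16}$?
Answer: $\frac{6561}{5929} \approx 1.1066$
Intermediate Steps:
$A = -18$ ($A = 6 \left(-3\right) = -18$)
$j{\left(n \right)} = \frac{-7 + n}{-18 + n}$ ($j{\left(n \right)} = \frac{n - 7}{n - 18} = \frac{-7 + n}{-18 + n}$)
$f = \frac{19}{33}$ ($f = - \frac{19}{-33} = \left(-19\right) \left(- \frac{1}{33}\right) = \frac{19}{33} \approx 0.57576$)
$\left(j{\left(-3 \right)} + f\right)^{2} = \left(\frac{-7 - 3}{-18 - 3} + \frac{19}{33}\right)^{2} = \left(\frac{1}{-21} \left(-10\right) + \frac{19}{33}\right)^{2} = \left(\left(- \frac{1}{21}\right) \left(-10\right) + \frac{19}{33}\right)^{2} = \left(\frac{10}{21} + \frac{19}{33}\right)^{2} = \left(\frac{81}{77}\right)^{2} = \frac{6561}{5929}$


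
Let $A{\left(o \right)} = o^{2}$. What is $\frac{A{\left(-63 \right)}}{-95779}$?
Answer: $- \frac{3969}{95779} \approx -0.041439$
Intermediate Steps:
$\frac{A{\left(-63 \right)}}{-95779} = \frac{\left(-63\right)^{2}}{-95779} = 3969 \left(- \frac{1}{95779}\right) = - \frac{3969}{95779}$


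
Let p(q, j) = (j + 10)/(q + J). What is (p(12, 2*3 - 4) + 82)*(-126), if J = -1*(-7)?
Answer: -197820/19 ≈ -10412.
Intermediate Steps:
J = 7
p(q, j) = (10 + j)/(7 + q) (p(q, j) = (j + 10)/(q + 7) = (10 + j)/(7 + q))
(p(12, 2*3 - 4) + 82)*(-126) = ((10 + (2*3 - 4))/(7 + 12) + 82)*(-126) = ((10 + (6 - 4))/19 + 82)*(-126) = ((10 + 2)/19 + 82)*(-126) = ((1/19)*12 + 82)*(-126) = (12/19 + 82)*(-126) = (1570/19)*(-126) = -197820/19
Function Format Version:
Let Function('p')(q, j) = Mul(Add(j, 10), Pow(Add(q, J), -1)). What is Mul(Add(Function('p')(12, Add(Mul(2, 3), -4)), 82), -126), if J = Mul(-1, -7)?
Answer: Rational(-197820, 19) ≈ -10412.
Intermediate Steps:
J = 7
Function('p')(q, j) = Mul(Pow(Add(7, q), -1), Add(10, j)) (Function('p')(q, j) = Mul(Add(j, 10), Pow(Add(q, 7), -1)) = Mul(Add(10, j), Pow(Add(7, q), -1)) = Mul(Pow(Add(7, q), -1), Add(10, j)))
Mul(Add(Function('p')(12, Add(Mul(2, 3), -4)), 82), -126) = Mul(Add(Mul(Pow(Add(7, 12), -1), Add(10, Add(Mul(2, 3), -4))), 82), -126) = Mul(Add(Mul(Pow(19, -1), Add(10, Add(6, -4))), 82), -126) = Mul(Add(Mul(Rational(1, 19), Add(10, 2)), 82), -126) = Mul(Add(Mul(Rational(1, 19), 12), 82), -126) = Mul(Add(Rational(12, 19), 82), -126) = Mul(Rational(1570, 19), -126) = Rational(-197820, 19)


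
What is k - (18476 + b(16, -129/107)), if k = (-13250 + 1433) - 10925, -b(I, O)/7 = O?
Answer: -4411229/107 ≈ -41226.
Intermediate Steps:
b(I, O) = -7*O
k = -22742 (k = -11817 - 10925 = -22742)
k - (18476 + b(16, -129/107)) = -22742 - (18476 - (-903)/107) = -22742 - (18476 - 7*(-129/107)) = -22742 - (18476 + 903/107) = -22742 - 1*1977835/107 = -22742 - 1977835/107 = -4411229/107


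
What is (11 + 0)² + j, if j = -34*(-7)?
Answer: 359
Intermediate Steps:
j = 238
(11 + 0)² + j = (11 + 0)² + 238 = 11² + 238 = 121 + 238 = 359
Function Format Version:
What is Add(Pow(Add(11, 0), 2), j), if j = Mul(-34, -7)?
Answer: 359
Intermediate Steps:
j = 238
Add(Pow(Add(11, 0), 2), j) = Add(Pow(Add(11, 0), 2), 238) = Add(Pow(11, 2), 238) = Add(121, 238) = 359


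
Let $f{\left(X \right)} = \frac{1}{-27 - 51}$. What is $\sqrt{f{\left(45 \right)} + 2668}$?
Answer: $\frac{7 \sqrt{331266}}{78} \approx 51.653$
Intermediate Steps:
$f{\left(X \right)} = - \frac{1}{78}$ ($f{\left(X \right)} = \frac{1}{-78} = - \frac{1}{78}$)
$\sqrt{f{\left(45 \right)} + 2668} = \sqrt{- \frac{1}{78} + 2668} = \sqrt{\frac{208103}{78}} = \frac{7 \sqrt{331266}}{78}$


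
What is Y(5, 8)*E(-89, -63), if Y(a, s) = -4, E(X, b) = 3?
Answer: -12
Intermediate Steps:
Y(5, 8)*E(-89, -63) = -4*3 = -12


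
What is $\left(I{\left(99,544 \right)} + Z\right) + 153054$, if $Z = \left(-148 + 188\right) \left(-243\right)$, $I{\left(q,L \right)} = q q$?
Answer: $153135$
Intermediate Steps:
$I{\left(q,L \right)} = q^{2}$
$Z = -9720$ ($Z = 40 \left(-243\right) = -9720$)
$\left(I{\left(99,544 \right)} + Z\right) + 153054 = \left(99^{2} - 9720\right) + 153054 = \left(9801 - 9720\right) + 153054 = 81 + 153054 = 153135$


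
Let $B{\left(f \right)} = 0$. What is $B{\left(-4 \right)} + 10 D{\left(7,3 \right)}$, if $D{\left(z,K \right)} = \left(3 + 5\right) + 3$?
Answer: $110$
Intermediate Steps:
$D{\left(z,K \right)} = 11$ ($D{\left(z,K \right)} = 8 + 3 = 11$)
$B{\left(-4 \right)} + 10 D{\left(7,3 \right)} = 0 + 10 \cdot 11 = 0 + 110 = 110$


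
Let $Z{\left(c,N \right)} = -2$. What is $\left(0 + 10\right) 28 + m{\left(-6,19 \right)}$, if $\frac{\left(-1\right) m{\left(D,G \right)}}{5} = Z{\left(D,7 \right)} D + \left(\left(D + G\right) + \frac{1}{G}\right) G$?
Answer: $-1020$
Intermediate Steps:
$m{\left(D,G \right)} = 10 D - 5 G \left(D + G + \frac{1}{G}\right)$ ($m{\left(D,G \right)} = - 5 \left(- 2 D + \left(\left(D + G\right) + \frac{1}{G}\right) G\right) = - 5 \left(- 2 D + \left(D + G + \frac{1}{G}\right) G\right) = - 5 \left(- 2 D + G \left(D + G + \frac{1}{G}\right)\right) = 10 D - 5 G \left(D + G + \frac{1}{G}\right)$)
$\left(0 + 10\right) 28 + m{\left(-6,19 \right)} = \left(0 + 10\right) 28 - \left(65 - 570 + 1805\right) = 10 \cdot 28 - 1300 = 280 - 1300 = -1020$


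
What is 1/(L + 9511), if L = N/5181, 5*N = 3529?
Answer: 25905/246385984 ≈ 0.00010514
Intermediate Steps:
N = 3529/5 (N = (⅕)*3529 = 3529/5 ≈ 705.80)
L = 3529/25905 (L = (3529/5)/5181 = (3529/5)*(1/5181) = 3529/25905 ≈ 0.13623)
1/(L + 9511) = 1/(3529/25905 + 9511) = 1/(246385984/25905) = 25905/246385984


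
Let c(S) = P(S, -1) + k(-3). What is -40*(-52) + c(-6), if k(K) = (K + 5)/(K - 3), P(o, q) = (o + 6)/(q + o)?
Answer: 6239/3 ≈ 2079.7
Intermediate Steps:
P(o, q) = (6 + o)/(o + q)
k(K) = (5 + K)/(-3 + K)
c(S) = -⅓ + (6 + S)/(-1 + S) (c(S) = (6 + S)/(S - 1) + (5 - 3)/(-3 - 3) = (6 + S)/(-1 + S) + 2/(-6) = (6 + S)/(-1 + S) - ⅙*2 = (6 + S)/(-1 + S) - ⅓ = -⅓ + (6 + S)/(-1 + S))
-40*(-52) + c(-6) = -40*(-52) + (19 + 2*(-6))/(3*(-1 - 6)) = 2080 + (⅓)*(19 - 12)/(-7) = 2080 + (⅓)*(-⅐)*7 = 2080 - ⅓ = 6239/3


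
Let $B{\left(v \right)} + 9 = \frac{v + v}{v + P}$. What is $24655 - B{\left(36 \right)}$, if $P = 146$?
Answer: $\frac{2244388}{91} \approx 24664.0$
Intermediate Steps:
$B{\left(v \right)} = -9 + \frac{2 v}{146 + v}$ ($B{\left(v \right)} = -9 + \frac{v + v}{v + 146} = -9 + \frac{2 v}{146 + v}$)
$24655 - B{\left(36 \right)} = 24655 - \frac{-1314 - 252}{146 + 36} = 24655 - \frac{-1314 - 252}{182} = 24655 - \frac{1}{182} \left(-1566\right) = 24655 - - \frac{783}{91} = 24655 + \frac{783}{91} = \frac{2244388}{91}$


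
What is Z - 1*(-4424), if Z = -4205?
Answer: 219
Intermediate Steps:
Z - 1*(-4424) = -4205 - 1*(-4424) = -4205 + 4424 = 219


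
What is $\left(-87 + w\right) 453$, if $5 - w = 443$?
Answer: $-237825$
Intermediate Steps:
$w = -438$ ($w = 5 - 443 = -438$)
$\left(-87 + w\right) 453 = \left(-87 - 438\right) 453 = \left(-525\right) 453 = -237825$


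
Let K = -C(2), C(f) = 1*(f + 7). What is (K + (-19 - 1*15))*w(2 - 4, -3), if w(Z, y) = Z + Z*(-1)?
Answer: 0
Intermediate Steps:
C(f) = 7 + f (C(f) = 1*(7 + f) = 7 + f)
w(Z, y) = 0 (w(Z, y) = Z - Z = 0)
K = -9 (K = -(7 + 2) = -1*9 = -9)
(K + (-19 - 1*15))*w(2 - 4, -3) = (-9 + (-19 - 1*15))*0 = (-9 + (-19 - 15))*0 = (-9 - 34)*0 = -43*0 = 0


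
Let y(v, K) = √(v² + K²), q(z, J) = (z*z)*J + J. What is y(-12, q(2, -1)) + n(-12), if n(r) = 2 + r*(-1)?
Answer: 27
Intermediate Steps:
q(z, J) = J + J*z² (q(z, J) = z²*J + J = J*z² + J = J + J*z²)
n(r) = 2 - r
y(v, K) = √(K² + v²)
y(-12, q(2, -1)) + n(-12) = √((-(1 + 2²))² + (-12)²) + (2 - 1*(-12)) = √((-(1 + 4))² + 144) + (2 + 12) = √((-1*5)² + 144) + 14 = √((-5)² + 144) + 14 = √(25 + 144) + 14 = √169 + 14 = 13 + 14 = 27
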